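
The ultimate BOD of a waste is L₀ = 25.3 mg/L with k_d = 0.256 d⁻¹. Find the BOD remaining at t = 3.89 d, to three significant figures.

L ≈ 9.35 mg/L

L_t = L₀ e^(−k_d t) = 25.3 × e^(−0.256×3.89) = 25.3 × 0.3694 = 9.346 mg/L.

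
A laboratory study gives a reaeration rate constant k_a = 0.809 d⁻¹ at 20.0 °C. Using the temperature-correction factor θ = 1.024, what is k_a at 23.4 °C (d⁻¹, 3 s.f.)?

k_a(T₂) = k_a(T₁) · θ^(T₂−T₁) = 0.809 × 1.024^(23.4−20.0)
= 0.809 × 1.024^3.40 = 0.809 × 1.084 = 0.8769 d⁻¹.

k_a ≈ 0.877 d⁻¹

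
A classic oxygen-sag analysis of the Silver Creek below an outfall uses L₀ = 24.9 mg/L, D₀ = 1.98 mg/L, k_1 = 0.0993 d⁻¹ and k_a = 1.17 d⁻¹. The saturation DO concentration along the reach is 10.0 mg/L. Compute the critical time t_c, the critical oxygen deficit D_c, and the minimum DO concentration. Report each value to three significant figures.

t_c ≈ 0.485 d; D_c ≈ 2.01 mg/L; min DO ≈ 7.99 mg/L

At the critical point dD/dt = 0, so k_1 L₀ e^(−k_1 t) = k_a D. Substituting D(t) from the Streeter–Phelps equation and solving for t gives
t_c = ln[(k_a/k_1)(1 − D₀(k_a−k_1)/(k_1 L₀))] / (k_a−k_1).
Here k_a−k_1 = 1.071 d⁻¹ and 1 − D₀(k_a−k_1)/(k_1 L₀) = 1 − 1.98×1.071/(0.0993×24.9) = 0.1426, so
t_c = ln(11.78 × 0.1426) / 1.071 = 0.5189 / 1.071 = 0.4846 d.
D_c = (k_1/k_a) L₀ e^(−k_1 t_c) = (0.0993/1.17) × 24.9 × e^(−0.0993×0.4846) = 0.08487 × 24.9 × 0.9530 = 2.014 mg/L.
Minimum DO = C_s − D_c = 10.0 − 2.014 = 7.986 mg/L.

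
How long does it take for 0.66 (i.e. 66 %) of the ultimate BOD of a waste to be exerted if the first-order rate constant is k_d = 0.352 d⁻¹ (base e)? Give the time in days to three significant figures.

t ≈ 3.06 d

y/L₀ = 1 − e^(−k_d t) = 0.66 ⇒ e^(−k_d t) = 0.340
t = −ln(0.340) / 0.352 = 1.079 / 0.352 = 3.065 d.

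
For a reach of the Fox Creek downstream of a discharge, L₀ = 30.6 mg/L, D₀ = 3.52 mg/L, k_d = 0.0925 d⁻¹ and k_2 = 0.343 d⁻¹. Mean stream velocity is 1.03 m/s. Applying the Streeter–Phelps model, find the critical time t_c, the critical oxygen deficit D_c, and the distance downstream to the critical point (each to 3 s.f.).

At the critical point dD/dt = 0, so k_d L₀ e^(−k_d t) = k_2 D. Substituting D(t) from the Streeter–Phelps equation and solving for t gives
t_c = ln[(k_2/k_d)(1 − D₀(k_2−k_d)/(k_d L₀))] / (k_2−k_d).
Here k_2−k_d = 0.2505 d⁻¹ and 1 − D₀(k_2−k_d)/(k_d L₀) = 1 − 3.52×0.2505/(0.0925×30.6) = 0.6885, so
t_c = ln(3.708 × 0.6885) / 0.2505 = 0.9373 / 0.2505 = 3.742 d.
D_c = (k_d/k_2) L₀ e^(−k_d t_c) = (0.0925/0.343) × 30.6 × e^(−0.0925×3.742) = 0.2697 × 30.6 × 0.7074 = 5.838 mg/L.
x_c = v t_c = 1.03 m/s × 3.742 d × 86400 s/d = 333000 m ≈ 333 km.

t_c ≈ 3.74 d; D_c ≈ 5.84 mg/L; x_c ≈ 333 km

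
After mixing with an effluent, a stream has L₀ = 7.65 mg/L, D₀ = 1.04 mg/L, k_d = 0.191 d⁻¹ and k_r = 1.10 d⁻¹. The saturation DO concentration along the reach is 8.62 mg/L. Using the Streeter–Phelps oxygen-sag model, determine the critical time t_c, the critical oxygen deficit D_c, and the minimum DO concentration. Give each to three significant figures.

At the critical point dD/dt = 0, so k_d L₀ e^(−k_d t) = k_r D. Substituting D(t) from the Streeter–Phelps equation and solving for t gives
t_c = ln[(k_r/k_d)(1 − D₀(k_r−k_d)/(k_d L₀))] / (k_r−k_d).
Here k_r−k_d = 0.9090 d⁻¹ and 1 − D₀(k_r−k_d)/(k_d L₀) = 1 − 1.04×0.9090/(0.191×7.65) = 0.3530, so
t_c = ln(5.759 × 0.3530) / 0.9090 = 0.7095 / 0.9090 = 0.7805 d.
D_c = (k_d/k_r) L₀ e^(−k_d t_c) = (0.191/1.10) × 7.65 × e^(−0.191×0.7805) = 0.1736 × 7.65 × 0.8615 = 1.144 mg/L.
Minimum DO = C_s − D_c = 8.62 − 1.144 = 7.476 mg/L.

t_c ≈ 0.781 d; D_c ≈ 1.14 mg/L; min DO ≈ 7.48 mg/L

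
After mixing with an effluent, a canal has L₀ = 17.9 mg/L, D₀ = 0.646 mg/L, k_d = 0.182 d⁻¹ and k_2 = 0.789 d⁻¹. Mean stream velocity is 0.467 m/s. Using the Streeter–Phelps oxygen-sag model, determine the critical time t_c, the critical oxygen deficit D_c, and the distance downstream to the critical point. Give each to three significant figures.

t_c ≈ 2.21 d; D_c ≈ 2.76 mg/L; x_c ≈ 89.0 km

t_c = [1/(k_2−k_d)] ln[(k_2/k_d)(1 − D₀(k_2−k_d)/(k_d L₀))]
= [1/(0.789−0.182)] ln[(0.789/0.182)(1 − 0.646×0.6070/(0.182×17.9))]
= (1/0.6070) ln[4.335 × 0.8796] = 1.647 × ln(3.813) = 1.647 × 1.339 = 2.205 d.
L(t_c) = L₀ e^(−k_d t_c) = 17.9 × 0.6694 = 11.98 mg/L, and at the critical point k_2 D_c = k_d L, so D_c = (0.182/0.789) × 11.98 = 2.764 mg/L.
x_c = v t_c = 0.467 m/s × 2.205 d × 86400 s/d = 88970 m ≈ 89.0 km.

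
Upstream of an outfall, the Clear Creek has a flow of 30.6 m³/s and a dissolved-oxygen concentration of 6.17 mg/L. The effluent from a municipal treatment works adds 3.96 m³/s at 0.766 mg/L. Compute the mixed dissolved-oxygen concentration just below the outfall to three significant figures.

5.55 mg/L

Flow-weighted mixing: C = (Q_r C_r + Q_w C_w)/(Q_r + Q_w)
= (30.6×6.17 + 3.96×0.766)/(30.6 + 3.96) = 191.8/34.56 = 5.551 mg/L.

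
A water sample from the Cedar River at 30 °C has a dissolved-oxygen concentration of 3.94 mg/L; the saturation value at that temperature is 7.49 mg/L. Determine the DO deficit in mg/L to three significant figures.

D ≈ 3.55 mg/L

D = C_s − C = 7.49 − 3.94 = 3.55 mg/L.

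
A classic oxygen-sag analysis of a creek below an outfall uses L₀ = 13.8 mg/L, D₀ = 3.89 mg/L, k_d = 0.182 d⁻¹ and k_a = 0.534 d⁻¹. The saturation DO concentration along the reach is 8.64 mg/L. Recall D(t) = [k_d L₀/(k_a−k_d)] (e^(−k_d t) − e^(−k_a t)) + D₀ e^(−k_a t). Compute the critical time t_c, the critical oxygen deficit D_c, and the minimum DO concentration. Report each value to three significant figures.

At the critical point dD/dt = 0, so k_d L₀ e^(−k_d t) = k_a D. Substituting D(t) from the Streeter–Phelps equation and solving for t gives
t_c = ln[(k_a/k_d)(1 − D₀(k_a−k_d)/(k_d L₀))] / (k_a−k_d).
Here k_a−k_d = 0.3520 d⁻¹ and 1 − D₀(k_a−k_d)/(k_d L₀) = 1 − 3.89×0.3520/(0.182×13.8) = 0.4548, so
t_c = ln(2.934 × 0.4548) / 0.3520 = 0.2885 / 0.3520 = 0.8197 d.
D_c = (k_d/k_a) L₀ e^(−k_d t_c) = (0.182/0.534) × 13.8 × e^(−0.182×0.8197) = 0.3408 × 13.8 × 0.8614 = 4.052 mg/L.
Minimum DO = C_s − D_c = 8.64 − 4.052 = 4.588 mg/L.

t_c ≈ 0.820 d; D_c ≈ 4.05 mg/L; min DO ≈ 4.59 mg/L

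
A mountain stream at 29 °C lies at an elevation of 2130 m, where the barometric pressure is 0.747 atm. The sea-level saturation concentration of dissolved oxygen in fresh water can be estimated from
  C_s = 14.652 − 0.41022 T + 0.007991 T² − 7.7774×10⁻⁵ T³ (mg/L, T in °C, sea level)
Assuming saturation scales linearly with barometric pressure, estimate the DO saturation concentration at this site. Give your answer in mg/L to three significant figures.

At sea level: C_s = 14.652 − 0.41022×29 + 0.007991×29² − 7.7774×10⁻⁵×29³ = 7.579 mg/L.
Pressure correction: C_s' = 7.579 × 0.747 = 5.662 mg/L.

C_s ≈ 5.66 mg/L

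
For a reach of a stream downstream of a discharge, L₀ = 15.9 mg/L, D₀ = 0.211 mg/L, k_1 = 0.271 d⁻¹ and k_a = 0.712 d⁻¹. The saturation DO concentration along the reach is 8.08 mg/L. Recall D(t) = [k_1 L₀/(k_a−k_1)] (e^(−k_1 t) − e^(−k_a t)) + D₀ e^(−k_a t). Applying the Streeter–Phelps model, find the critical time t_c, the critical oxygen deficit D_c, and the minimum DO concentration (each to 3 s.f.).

t_c ≈ 2.14 d; D_c ≈ 3.39 mg/L; min DO ≈ 4.69 mg/L

At the critical point dD/dt = 0, so k_1 L₀ e^(−k_1 t) = k_a D. Substituting D(t) from the Streeter–Phelps equation and solving for t gives
t_c = ln[(k_a/k_1)(1 − D₀(k_a−k_1)/(k_1 L₀))] / (k_a−k_1).
Here k_a−k_1 = 0.4410 d⁻¹ and 1 − D₀(k_a−k_1)/(k_1 L₀) = 1 − 0.211×0.4410/(0.271×15.9) = 0.9784, so
t_c = ln(2.627 × 0.9784) / 0.4410 = 0.9441 / 0.4410 = 2.141 d.
D_c = (k_1/k_a) L₀ e^(−k_1 t_c) = (0.271/0.712) × 15.9 × e^(−0.271×2.141) = 0.3806 × 15.9 × 0.5598 = 3.388 mg/L.
Minimum DO = C_s − D_c = 8.08 − 3.388 = 4.692 mg/L.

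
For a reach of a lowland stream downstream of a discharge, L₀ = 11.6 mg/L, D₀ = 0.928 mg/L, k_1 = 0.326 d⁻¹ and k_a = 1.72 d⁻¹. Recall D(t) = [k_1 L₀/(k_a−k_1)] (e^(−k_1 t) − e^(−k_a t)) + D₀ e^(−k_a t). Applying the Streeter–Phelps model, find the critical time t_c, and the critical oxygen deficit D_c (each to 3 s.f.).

With k_a/k_1 = 5.276 and 1 − D₀(k_a−k_1)/(k_1 L₀) = 0.6579,
t_c = ln(5.276 × 0.6579) / (1.72 − 0.326) = ln(3.471) / 1.394 = 1.245/1.394 = 0.8928 d.
D_c = (k_1/k_a) L₀ e^(−k_1 t_c) = (0.326/1.72) × 11.6 × e^(−0.326×0.8928) = 0.1895 × 11.6 × 0.7475 = 1.643 mg/L.

t_c ≈ 0.893 d; D_c ≈ 1.64 mg/L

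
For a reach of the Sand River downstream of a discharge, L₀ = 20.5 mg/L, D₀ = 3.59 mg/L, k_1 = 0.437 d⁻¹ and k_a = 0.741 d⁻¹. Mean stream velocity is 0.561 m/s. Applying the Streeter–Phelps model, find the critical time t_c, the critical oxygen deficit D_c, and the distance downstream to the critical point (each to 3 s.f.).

t_c ≈ 1.31 d; D_c ≈ 6.82 mg/L; x_c ≈ 63.5 km

t_c = [1/(k_a−k_1)] ln[(k_a/k_1)(1 − D₀(k_a−k_1)/(k_1 L₀))]
= [1/(0.741−0.437)] ln[(0.741/0.437)(1 − 3.59×0.3040/(0.437×20.5))]
= (1/0.3040) ln[1.696 × 0.8782] = 3.289 × ln(1.489) = 3.289 × 0.3982 = 1.310 d.
D_c = (k_1/k_a) L₀ e^(−k_1 t_c) = (0.437/0.741) × 20.5 × e^(−0.437×1.310) = 0.5897 × 20.5 × 0.5642 = 6.821 mg/L.
x_c = v t_c = 0.561 m/s × 1.310 d × 86400 s/d = 63480 m ≈ 63.5 km.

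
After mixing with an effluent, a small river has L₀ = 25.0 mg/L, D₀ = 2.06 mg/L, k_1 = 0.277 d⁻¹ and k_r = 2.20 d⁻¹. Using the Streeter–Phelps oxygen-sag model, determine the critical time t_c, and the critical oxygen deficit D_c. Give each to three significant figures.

t_c ≈ 0.636 d; D_c ≈ 2.64 mg/L

At the critical point dD/dt = 0, so k_1 L₀ e^(−k_1 t) = k_r D. Substituting D(t) from the Streeter–Phelps equation and solving for t gives
t_c = ln[(k_r/k_1)(1 − D₀(k_r−k_1)/(k_1 L₀))] / (k_r−k_1).
Here k_r−k_1 = 1.923 d⁻¹ and 1 − D₀(k_r−k_1)/(k_1 L₀) = 1 − 2.06×1.923/(0.277×25.0) = 0.4280, so
t_c = ln(7.942 × 0.4280) / 1.923 = 1.223 / 1.923 = 0.6362 d.
D_c = (k_1/k_r) L₀ e^(−k_1 t_c) = (0.277/2.20) × 25.0 × e^(−0.277×0.6362) = 0.1259 × 25.0 × 0.8384 = 2.639 mg/L.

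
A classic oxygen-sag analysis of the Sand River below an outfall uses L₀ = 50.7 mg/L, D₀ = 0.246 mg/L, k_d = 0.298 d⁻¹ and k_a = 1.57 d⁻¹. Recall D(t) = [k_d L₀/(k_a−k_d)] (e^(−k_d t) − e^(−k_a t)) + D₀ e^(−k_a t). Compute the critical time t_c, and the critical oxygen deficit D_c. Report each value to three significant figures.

t_c ≈ 1.29 d; D_c ≈ 6.55 mg/L

At the critical point dD/dt = 0, so k_d L₀ e^(−k_d t) = k_a D. Substituting D(t) from the Streeter–Phelps equation and solving for t gives
t_c = ln[(k_a/k_d)(1 − D₀(k_a−k_d)/(k_d L₀))] / (k_a−k_d).
Here k_a−k_d = 1.272 d⁻¹ and 1 − D₀(k_a−k_d)/(k_d L₀) = 1 − 0.246×1.272/(0.298×50.7) = 0.9793, so
t_c = ln(5.268 × 0.9793) / 1.272 = 1.641 / 1.272 = 1.290 d.
L(t_c) = L₀ e^(−k_d t_c) = 50.7 × 0.6809 = 34.52 mg/L, and at the critical point k_a D_c = k_d L, so D_c = (0.298/1.57) × 34.52 = 6.552 mg/L.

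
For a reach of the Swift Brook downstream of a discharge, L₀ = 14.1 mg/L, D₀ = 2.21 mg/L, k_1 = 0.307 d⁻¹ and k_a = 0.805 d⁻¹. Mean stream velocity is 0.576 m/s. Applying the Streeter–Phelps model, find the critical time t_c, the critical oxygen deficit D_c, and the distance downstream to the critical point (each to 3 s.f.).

At the critical point dD/dt = 0, so k_1 L₀ e^(−k_1 t) = k_a D. Substituting D(t) from the Streeter–Phelps equation and solving for t gives
t_c = ln[(k_a/k_1)(1 − D₀(k_a−k_1)/(k_1 L₀))] / (k_a−k_1).
Here k_a−k_1 = 0.4980 d⁻¹ and 1 − D₀(k_a−k_1)/(k_1 L₀) = 1 − 2.21×0.4980/(0.307×14.1) = 0.7457, so
t_c = ln(2.622 × 0.7457) / 0.4980 = 0.6706 / 0.4980 = 1.347 d.
L(t_c) = L₀ e^(−k_1 t_c) = 14.1 × 0.6614 = 9.326 mg/L, and at the critical point k_a D_c = k_1 L, so D_c = (0.307/0.805) × 9.326 = 3.556 mg/L.
x_c = v t_c = 0.576 m/s × 1.347 d × 86400 s/d = 67020 m ≈ 67.0 km.

t_c ≈ 1.35 d; D_c ≈ 3.56 mg/L; x_c ≈ 67.0 km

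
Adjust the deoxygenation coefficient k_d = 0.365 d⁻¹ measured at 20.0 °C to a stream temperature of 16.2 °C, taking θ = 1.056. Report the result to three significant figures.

k_d(T₂) = k_d(T₁) · θ^(T₂−T₁) = 0.365 × 1.056^(16.2−20.0)
= 0.365 × 1.056^-3.80 = 0.365 × 0.8130 = 0.2967 d⁻¹.

k_d ≈ 0.297 d⁻¹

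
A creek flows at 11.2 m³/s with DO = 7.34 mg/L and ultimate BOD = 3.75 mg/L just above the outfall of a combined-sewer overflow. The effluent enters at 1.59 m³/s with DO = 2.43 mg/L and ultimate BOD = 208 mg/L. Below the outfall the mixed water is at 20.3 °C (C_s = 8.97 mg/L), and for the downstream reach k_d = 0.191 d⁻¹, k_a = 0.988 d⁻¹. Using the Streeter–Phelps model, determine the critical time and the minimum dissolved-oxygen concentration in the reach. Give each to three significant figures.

t_c ≈ 1.58 d; minimum DO ≈ 4.80 mg/L

Mixed DO = (11.2×7.34 + 1.59×2.43)/(11.2+1.59) = 86.07/12.79 = 6.730 mg/L.
Mixed L₀ = (11.2×3.75 + 1.59×208)/(12.79) = 372.7/12.79 = 29.14 mg/L.
Initial deficit D₀ = C_s − DO₀ = 8.97 − 6.730 = 2.240 mg/L.
t_c = (1/0.7970) ln[(0.988/0.191)(1 − 2.240×0.7970/(0.191×29.14))] = 1.255 × ln(3.513) = 1.577 d.
D_c = (0.191/0.988) × 29.14 × e^(−0.191×1.577) = 0.1933 × 29.14 × 0.7400 = 4.169 mg/L.
Minimum DO = 8.97 − 4.169 = 4.801 mg/L.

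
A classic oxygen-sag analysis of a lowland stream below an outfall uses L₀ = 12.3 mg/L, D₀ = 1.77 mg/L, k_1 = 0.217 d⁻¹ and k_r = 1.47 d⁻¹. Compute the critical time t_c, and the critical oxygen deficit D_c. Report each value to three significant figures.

t_c ≈ 0.108 d; D_c ≈ 1.77 mg/L

With k_r/k_1 = 6.774 and 1 − D₀(k_r−k_1)/(k_1 L₀) = 0.1691,
t_c = ln(6.774 × 0.1691) / (1.47 − 0.217) = ln(1.145) / 1.253 = 0.1357/1.253 = 0.1083 d.
L(t_c) = L₀ e^(−k_1 t_c) = 12.3 × 0.9768 = 12.01 mg/L, and at the critical point k_r D_c = k_1 L, so D_c = (0.217/1.47) × 12.01 = 1.774 mg/L.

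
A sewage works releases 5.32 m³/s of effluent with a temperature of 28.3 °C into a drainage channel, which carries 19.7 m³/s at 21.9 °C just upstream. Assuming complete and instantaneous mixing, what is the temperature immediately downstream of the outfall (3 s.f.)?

Flow-weighted mixing: C = (Q_r C_r + Q_w C_w)/(Q_r + Q_w)
= (19.7×21.9 + 5.32×28.3)/(19.7 + 5.32) = 582.0/25.02 = 23.26 °C.

23.3 °C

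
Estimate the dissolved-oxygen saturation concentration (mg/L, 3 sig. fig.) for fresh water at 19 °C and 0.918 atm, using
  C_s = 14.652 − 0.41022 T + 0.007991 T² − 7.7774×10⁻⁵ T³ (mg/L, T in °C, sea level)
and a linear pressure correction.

At sea level: C_s = 14.652 − 0.41022×19 + 0.007991×19² − 7.7774×10⁻⁵×19³ = 9.209 mg/L.
Pressure correction: C_s' = 9.209 × 0.918 = 8.454 mg/L.

C_s ≈ 8.45 mg/L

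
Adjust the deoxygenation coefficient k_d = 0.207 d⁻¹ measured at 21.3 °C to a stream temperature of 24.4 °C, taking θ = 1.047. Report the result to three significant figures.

k_d(T₂) = k_d(T₁) · θ^(T₂−T₁) = 0.207 × 1.047^(24.4−21.3)
= 0.207 × 1.047^3.10 = 0.207 × 1.153 = 0.2387 d⁻¹.

k_d ≈ 0.239 d⁻¹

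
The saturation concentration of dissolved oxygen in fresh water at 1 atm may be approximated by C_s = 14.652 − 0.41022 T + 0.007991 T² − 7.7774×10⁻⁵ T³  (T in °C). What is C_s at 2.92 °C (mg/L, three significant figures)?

C_s = 14.652 − 0.41022×2.92 + 0.007991×2.92² − 7.7774×10⁻⁵×2.92³ = 13.52 mg/L.

C_s ≈ 13.5 mg/L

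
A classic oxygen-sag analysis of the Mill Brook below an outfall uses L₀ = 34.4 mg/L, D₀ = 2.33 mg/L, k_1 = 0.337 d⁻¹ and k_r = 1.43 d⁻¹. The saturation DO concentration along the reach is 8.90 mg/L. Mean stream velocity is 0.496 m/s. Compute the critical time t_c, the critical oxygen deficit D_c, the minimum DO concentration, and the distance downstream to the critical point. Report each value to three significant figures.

At the critical point dD/dt = 0, so k_1 L₀ e^(−k_1 t) = k_r D. Substituting D(t) from the Streeter–Phelps equation and solving for t gives
t_c = ln[(k_r/k_1)(1 − D₀(k_r−k_1)/(k_1 L₀))] / (k_r−k_1).
Here k_r−k_1 = 1.093 d⁻¹ and 1 − D₀(k_r−k_1)/(k_1 L₀) = 1 − 2.33×1.093/(0.337×34.4) = 0.7803, so
t_c = ln(4.243 × 0.7803) / 1.093 = 1.197 / 1.093 = 1.095 d.
L(t_c) = L₀ e^(−k_1 t_c) = 34.4 × 0.6913 = 23.78 mg/L, and at the critical point k_r D_c = k_1 L, so D_c = (0.337/1.43) × 23.78 = 5.604 mg/L.
Minimum DO = C_s − D_c = 8.90 − 5.604 = 3.296 mg/L.
x_c = v t_c = 0.496 m/s × 1.095 d × 86400 s/d = 46940 m ≈ 46.9 km.

t_c ≈ 1.10 d; D_c ≈ 5.60 mg/L; min DO ≈ 3.30 mg/L; x_c ≈ 46.9 km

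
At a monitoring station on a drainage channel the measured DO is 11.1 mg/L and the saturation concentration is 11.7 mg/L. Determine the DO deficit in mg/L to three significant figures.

D = C_s − C = 11.7 − 11.1 = 0.600 mg/L.

D ≈ 0.600 mg/L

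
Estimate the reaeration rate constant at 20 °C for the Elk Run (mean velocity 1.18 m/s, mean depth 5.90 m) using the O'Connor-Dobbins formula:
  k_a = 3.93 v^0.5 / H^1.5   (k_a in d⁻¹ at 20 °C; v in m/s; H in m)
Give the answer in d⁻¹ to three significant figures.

k_a = 3.93 × 1.18^0.5 / 5.90^1.5 = 3.93 × 1.086 / 14.33 = 0.2979 d⁻¹.

k_a ≈ 0.298 d⁻¹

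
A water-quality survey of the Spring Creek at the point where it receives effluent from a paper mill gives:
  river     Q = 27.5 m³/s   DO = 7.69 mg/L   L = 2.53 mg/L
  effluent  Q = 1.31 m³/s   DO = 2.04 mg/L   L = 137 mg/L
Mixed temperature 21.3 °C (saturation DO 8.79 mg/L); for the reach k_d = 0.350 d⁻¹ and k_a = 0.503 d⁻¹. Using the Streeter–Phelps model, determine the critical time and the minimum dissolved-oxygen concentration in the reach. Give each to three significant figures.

Mixed DO = (27.5×7.69 + 1.31×2.04)/(27.5+1.31) = 214.1/28.81 = 7.433 mg/L.
Mixed L₀ = (27.5×2.53 + 1.31×137)/(28.81) = 249.0/28.81 = 8.644 mg/L.
Initial deficit D₀ = C_s − DO₀ = 8.79 − 7.433 = 1.357 mg/L.
t_c = (1/0.1530) ln[(0.503/0.350)(1 − 1.357×0.1530/(0.350×8.644))] = 6.536 × ln(1.339) = 1.906 d.
D_c = (0.350/0.503) × 8.644 × e^(−0.350×1.906) = 0.6958 × 8.644 × 0.5132 = 3.087 mg/L.
Minimum DO = 8.79 − 3.087 = 5.703 mg/L.

t_c ≈ 1.91 d; minimum DO ≈ 5.70 mg/L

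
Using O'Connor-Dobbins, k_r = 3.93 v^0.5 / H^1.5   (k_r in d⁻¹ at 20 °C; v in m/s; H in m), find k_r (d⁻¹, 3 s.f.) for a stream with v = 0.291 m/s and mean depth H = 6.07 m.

k_r ≈ 0.142 d⁻¹

k_r = 3.93 × 0.291^0.5 / 6.07^1.5 = 3.93 × 0.5394 / 14.95 = 0.1418 d⁻¹.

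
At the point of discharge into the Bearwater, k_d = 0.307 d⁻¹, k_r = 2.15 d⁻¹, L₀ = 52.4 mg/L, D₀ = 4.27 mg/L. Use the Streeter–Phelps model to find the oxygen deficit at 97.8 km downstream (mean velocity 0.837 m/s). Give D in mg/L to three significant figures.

D ≈ 5.52 mg/L

Travel time t = x/v = 97.8 km / (0.837 m/s) = 97800 m / 0.837 m/s = 116800 s = 1.352 d.
k_d L₀/(k_r−k_d) = 0.307×52.4/(2.15−0.307) = 16.09/1.843 = 8.729 mg/L.
e^(−k_d t) = e^(−0.307×1.352) = 0.6602; e^(−k_r t) = e^(−2.15×1.352) = 0.05461.
D = 8.729 × (0.6602 − 0.05461) + 4.27 × 0.05461 = 5.286 + 0.2332 = 5.519 mg/L.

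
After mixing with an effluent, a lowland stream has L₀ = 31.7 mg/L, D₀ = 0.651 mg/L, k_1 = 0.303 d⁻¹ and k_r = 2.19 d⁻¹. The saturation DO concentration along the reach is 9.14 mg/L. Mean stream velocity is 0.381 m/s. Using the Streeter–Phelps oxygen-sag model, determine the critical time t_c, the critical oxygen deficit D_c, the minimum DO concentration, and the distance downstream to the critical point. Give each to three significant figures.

t_c ≈ 0.976 d; D_c ≈ 3.26 mg/L; min DO ≈ 5.88 mg/L; x_c ≈ 32.1 km

With k_r/k_1 = 7.228 and 1 − D₀(k_r−k_1)/(k_1 L₀) = 0.8721,
t_c = ln(7.228 × 0.8721) / (2.19 − 0.303) = ln(6.303) / 1.887 = 1.841/1.887 = 0.9757 d.
D_c = (k_1/k_r) L₀ e^(−k_1 t_c) = (0.303/2.19) × 31.7 × e^(−0.303×0.9757) = 0.1384 × 31.7 × 0.7441 = 3.263 mg/L.
Minimum DO = C_s − D_c = 9.14 − 3.263 = 5.877 mg/L.
x_c = v t_c = 0.381 m/s × 0.9757 d × 86400 s/d = 32120 m ≈ 32.1 km.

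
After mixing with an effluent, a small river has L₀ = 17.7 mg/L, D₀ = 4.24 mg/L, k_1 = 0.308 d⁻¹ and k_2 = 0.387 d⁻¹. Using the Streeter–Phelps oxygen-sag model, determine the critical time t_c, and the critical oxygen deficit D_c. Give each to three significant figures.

t_c ≈ 2.09 d; D_c ≈ 7.41 mg/L

At the critical point dD/dt = 0, so k_1 L₀ e^(−k_1 t) = k_2 D. Substituting D(t) from the Streeter–Phelps equation and solving for t gives
t_c = ln[(k_2/k_1)(1 − D₀(k_2−k_1)/(k_1 L₀))] / (k_2−k_1).
Here k_2−k_1 = 0.07900 d⁻¹ and 1 − D₀(k_2−k_1)/(k_1 L₀) = 1 − 4.24×0.07900/(0.308×17.7) = 0.9386, so
t_c = ln(1.256 × 0.9386) / 0.07900 = 0.1649 / 0.07900 = 2.088 d.
D_c = (k_1/k_2) L₀ e^(−k_1 t_c) = (0.308/0.387) × 17.7 × e^(−0.308×2.088) = 0.7959 × 17.7 × 0.5257 = 7.406 mg/L.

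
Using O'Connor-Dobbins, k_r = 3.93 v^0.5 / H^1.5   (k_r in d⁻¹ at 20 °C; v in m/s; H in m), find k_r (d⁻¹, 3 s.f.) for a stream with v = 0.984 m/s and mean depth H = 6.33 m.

k_r = 3.93 × 0.984^0.5 / 6.33^1.5 = 3.93 × 0.9920 / 15.93 = 0.2448 d⁻¹.

k_r ≈ 0.245 d⁻¹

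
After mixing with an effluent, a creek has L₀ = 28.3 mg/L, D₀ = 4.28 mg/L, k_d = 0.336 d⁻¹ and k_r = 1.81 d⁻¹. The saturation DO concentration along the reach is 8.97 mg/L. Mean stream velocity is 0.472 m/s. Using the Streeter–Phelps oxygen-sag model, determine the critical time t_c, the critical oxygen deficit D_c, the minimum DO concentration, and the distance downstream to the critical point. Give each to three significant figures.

t_c ≈ 0.404 d; D_c ≈ 4.59 mg/L; min DO ≈ 4.38 mg/L; x_c ≈ 16.5 km

With k_r/k_d = 5.387 and 1 − D₀(k_r−k_d)/(k_d L₀) = 0.3365,
t_c = ln(5.387 × 0.3365) / (1.81 − 0.336) = ln(1.813) / 1.474 = 0.5949/1.474 = 0.4036 d.
L(t_c) = L₀ e^(−k_d t_c) = 28.3 × 0.8732 = 24.71 mg/L, and at the critical point k_r D_c = k_d L, so D_c = (0.336/1.81) × 24.71 = 4.587 mg/L.
Minimum DO = C_s − D_c = 8.97 − 4.587 = 4.383 mg/L.
x_c = v t_c = 0.472 m/s × 0.4036 d × 86400 s/d = 16460 m ≈ 16.5 km.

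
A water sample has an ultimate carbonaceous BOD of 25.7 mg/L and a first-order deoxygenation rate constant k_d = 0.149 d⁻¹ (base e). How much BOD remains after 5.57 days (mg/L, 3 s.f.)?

L ≈ 11.2 mg/L

L_t = L₀ e^(−k_d t) = 25.7 × e^(−0.149×5.57) = 25.7 × 0.4361 = 11.21 mg/L.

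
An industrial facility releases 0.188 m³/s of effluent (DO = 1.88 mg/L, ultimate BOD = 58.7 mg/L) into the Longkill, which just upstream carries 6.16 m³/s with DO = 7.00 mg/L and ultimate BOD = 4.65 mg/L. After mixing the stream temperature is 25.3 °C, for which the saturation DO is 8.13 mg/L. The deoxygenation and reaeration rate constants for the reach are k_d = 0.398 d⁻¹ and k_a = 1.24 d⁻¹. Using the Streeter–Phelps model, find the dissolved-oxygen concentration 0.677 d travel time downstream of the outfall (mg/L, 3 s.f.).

Mixed DO = (6.16×7.00 + 0.188×1.88)/(6.16+0.188) = 43.47/6.348 = 6.848 mg/L.
Mixed L₀ = (6.16×4.65 + 0.188×58.7)/(6.348) = 39.68/6.348 = 6.251 mg/L.
Initial deficit D₀ = C_s − DO₀ = 8.13 − 6.848 = 1.282 mg/L.
D(0.677) = [0.398×6.251/(1.24−0.398)](e^(−0.398×0.677) − e^(−1.24×0.677)) + 1.282 e^(−1.24×0.677)
= 2.955 × (0.7638 − 0.4319) + 1.282 × 0.4319 = 1.534 mg/L.
DO = 8.13 − 1.534 = 6.596 mg/L.

DO ≈ 6.60 mg/L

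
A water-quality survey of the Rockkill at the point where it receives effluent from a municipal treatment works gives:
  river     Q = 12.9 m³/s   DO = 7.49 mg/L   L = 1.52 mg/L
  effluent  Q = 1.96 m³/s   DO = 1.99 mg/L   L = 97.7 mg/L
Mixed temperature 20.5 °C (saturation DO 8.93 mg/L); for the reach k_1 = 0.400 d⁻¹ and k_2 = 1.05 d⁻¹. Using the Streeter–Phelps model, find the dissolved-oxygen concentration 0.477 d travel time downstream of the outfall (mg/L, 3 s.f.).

DO ≈ 5.69 mg/L

Mixed DO = (12.9×7.49 + 1.96×1.99)/(12.9+1.96) = 100.5/14.86 = 6.765 mg/L.
Mixed L₀ = (12.9×1.52 + 1.96×97.7)/(14.86) = 211.1/14.86 = 14.21 mg/L.
Initial deficit D₀ = C_s − DO₀ = 8.93 − 6.765 = 2.165 mg/L.
D(0.477) = [0.400×14.21/(1.05−0.400)](e^(−0.400×0.477) − e^(−1.05×0.477)) + 2.165 e^(−1.05×0.477)
= 8.742 × (0.8263 − 0.6060) + 2.165 × 0.6060 = 3.238 mg/L.
DO = 8.93 − 3.238 = 5.692 mg/L.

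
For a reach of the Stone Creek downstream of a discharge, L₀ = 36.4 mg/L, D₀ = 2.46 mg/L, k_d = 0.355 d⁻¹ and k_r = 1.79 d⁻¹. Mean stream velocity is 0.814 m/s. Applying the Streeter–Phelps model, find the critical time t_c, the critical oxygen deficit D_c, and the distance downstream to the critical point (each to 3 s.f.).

t_c = [1/(k_r−k_d)] ln[(k_r/k_d)(1 − D₀(k_r−k_d)/(k_d L₀))]
= [1/(1.79−0.355)] ln[(1.79/0.355)(1 − 2.46×1.435/(0.355×36.4))]
= (1/1.435) ln[5.042 × 0.7268] = 0.6969 × ln(3.665) = 0.6969 × 1.299 = 0.9051 d.
L(t_c) = L₀ e^(−k_d t_c) = 36.4 × 0.7252 = 26.40 mg/L, and at the critical point k_r D_c = k_d L, so D_c = (0.355/1.79) × 26.40 = 5.235 mg/L.
x_c = v t_c = 0.814 m/s × 0.9051 d × 86400 s/d = 63650 m ≈ 63.7 km.

t_c ≈ 0.905 d; D_c ≈ 5.24 mg/L; x_c ≈ 63.7 km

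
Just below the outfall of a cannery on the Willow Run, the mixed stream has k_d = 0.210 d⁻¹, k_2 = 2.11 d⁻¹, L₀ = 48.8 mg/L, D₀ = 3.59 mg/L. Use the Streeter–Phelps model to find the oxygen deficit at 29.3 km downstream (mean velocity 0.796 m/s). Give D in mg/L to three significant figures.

Travel time t = x/v = 29.3 km / (0.796 m/s) = 29300 m / 0.796 m/s = 36810 s = 0.4260 d.
k_d L₀/(k_2−k_d) = 0.210×48.8/(2.11−0.210) = 10.25/1.900 = 5.394 mg/L.
e^(−k_d t) = e^(−0.210×0.4260) = 0.9144; e^(−k_2 t) = e^(−2.11×0.4260) = 0.4070.
D = 5.394 × (0.9144 − 0.4070) + 3.59 × 0.4070 = 2.737 + 1.461 = 4.198 mg/L.

D ≈ 4.20 mg/L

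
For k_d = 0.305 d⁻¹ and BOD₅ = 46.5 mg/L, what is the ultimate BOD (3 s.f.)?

BOD₅ = L₀(1 − e^(−5k_d)) ⇒ L₀ = BOD₅ / (1 − e^(−5×0.305))
= 46.5 / (1 − 0.2176) = 46.5 / 0.7824 = 59.43 mg/L.

L₀ ≈ 59.4 mg/L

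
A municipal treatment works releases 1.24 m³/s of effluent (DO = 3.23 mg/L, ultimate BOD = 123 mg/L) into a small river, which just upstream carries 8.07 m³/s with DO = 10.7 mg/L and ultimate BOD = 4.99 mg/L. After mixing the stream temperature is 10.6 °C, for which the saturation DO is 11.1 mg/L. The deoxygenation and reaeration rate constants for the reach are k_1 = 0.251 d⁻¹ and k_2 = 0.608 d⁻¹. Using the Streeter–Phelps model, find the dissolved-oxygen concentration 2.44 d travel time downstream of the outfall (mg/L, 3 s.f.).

Mixed DO = (8.07×10.7 + 1.24×3.23)/(8.07+1.24) = 90.35/9.310 = 9.705 mg/L.
Mixed L₀ = (8.07×4.99 + 1.24×123)/(9.310) = 192.8/9.310 = 20.71 mg/L.
Initial deficit D₀ = C_s − DO₀ = 11.1 − 9.705 = 1.395 mg/L.
D(2.44) = [0.251×20.71/(0.608−0.251)](e^(−0.251×2.44) − e^(−0.608×2.44)) + 1.395 e^(−0.608×2.44)
= 14.56 × (0.5420 − 0.2268) + 1.395 × 0.2268 = 4.905 mg/L.
DO = 11.1 − 4.905 = 6.195 mg/L.

DO ≈ 6.19 mg/L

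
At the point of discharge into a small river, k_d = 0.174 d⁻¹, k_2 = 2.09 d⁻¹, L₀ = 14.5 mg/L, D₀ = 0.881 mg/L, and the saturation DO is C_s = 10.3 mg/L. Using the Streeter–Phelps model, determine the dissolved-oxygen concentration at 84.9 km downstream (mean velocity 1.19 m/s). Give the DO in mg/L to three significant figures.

DO ≈ 9.24 mg/L

Travel time t = x/v = 84.9 km / (1.19 m/s) = 84900 m / 1.19 m/s = 71340 s = 0.8257 d.
k_d L₀/(k_2−k_d) = 0.174×14.5/(2.09−0.174) = 2.523/1.916 = 1.317 mg/L.
e^(−k_d t) = e^(−0.174×0.8257) = 0.8662; e^(−k_2 t) = e^(−2.09×0.8257) = 0.1780.
D = 1.317 × (0.8662 − 0.1780) + 0.881 × 0.1780 = 0.9061 + 0.1568 = 1.063 mg/L.
DO = C_s − D = 10.3 − 1.063 = 9.237 mg/L.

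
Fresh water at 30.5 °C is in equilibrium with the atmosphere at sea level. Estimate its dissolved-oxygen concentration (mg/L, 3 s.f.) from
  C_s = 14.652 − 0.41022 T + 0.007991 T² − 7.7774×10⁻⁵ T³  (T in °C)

C_s = 14.652 − 0.41022×30.5 + 0.007991×30.5² − 7.7774×10⁻⁵×30.5³ = 7.367 mg/L.

C_s ≈ 7.37 mg/L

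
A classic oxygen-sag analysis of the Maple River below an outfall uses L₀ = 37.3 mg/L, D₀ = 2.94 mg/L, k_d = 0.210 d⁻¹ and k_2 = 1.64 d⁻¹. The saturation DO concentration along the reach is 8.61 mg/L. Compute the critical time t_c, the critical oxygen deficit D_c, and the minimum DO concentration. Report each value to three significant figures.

t_c ≈ 0.899 d; D_c ≈ 3.95 mg/L; min DO ≈ 4.66 mg/L

With k_2/k_d = 7.810 and 1 − D₀(k_2−k_d)/(k_d L₀) = 0.4633,
t_c = ln(7.810 × 0.4633) / (1.64 − 0.210) = ln(3.618) / 1.430 = 1.286/1.430 = 0.8992 d.
L(t_c) = L₀ e^(−k_d t_c) = 37.3 × 0.8279 = 30.88 mg/L, and at the critical point k_2 D_c = k_d L, so D_c = (0.210/1.64) × 30.88 = 3.954 mg/L.
Minimum DO = C_s − D_c = 8.61 − 3.954 = 4.656 mg/L.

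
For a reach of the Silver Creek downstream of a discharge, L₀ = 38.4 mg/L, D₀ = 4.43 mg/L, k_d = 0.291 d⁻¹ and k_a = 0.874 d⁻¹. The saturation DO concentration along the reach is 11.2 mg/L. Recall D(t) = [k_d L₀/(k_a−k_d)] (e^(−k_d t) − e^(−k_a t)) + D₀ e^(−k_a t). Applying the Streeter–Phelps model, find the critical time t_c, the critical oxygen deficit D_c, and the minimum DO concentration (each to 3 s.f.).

t_c ≈ 1.44 d; D_c ≈ 8.42 mg/L; min DO ≈ 2.78 mg/L

At the critical point dD/dt = 0, so k_d L₀ e^(−k_d t) = k_a D. Substituting D(t) from the Streeter–Phelps equation and solving for t gives
t_c = ln[(k_a/k_d)(1 − D₀(k_a−k_d)/(k_d L₀))] / (k_a−k_d).
Here k_a−k_d = 0.5830 d⁻¹ and 1 − D₀(k_a−k_d)/(k_d L₀) = 1 − 4.43×0.5830/(0.291×38.4) = 0.7689, so
t_c = ln(3.003 × 0.7689) / 0.5830 = 0.8369 / 0.5830 = 1.436 d.
L(t_c) = L₀ e^(−k_d t_c) = 38.4 × 0.6585 = 25.29 mg/L, and at the critical point k_a D_c = k_d L, so D_c = (0.291/0.874) × 25.29 = 8.420 mg/L.
Minimum DO = C_s − D_c = 11.2 − 8.420 = 2.780 mg/L.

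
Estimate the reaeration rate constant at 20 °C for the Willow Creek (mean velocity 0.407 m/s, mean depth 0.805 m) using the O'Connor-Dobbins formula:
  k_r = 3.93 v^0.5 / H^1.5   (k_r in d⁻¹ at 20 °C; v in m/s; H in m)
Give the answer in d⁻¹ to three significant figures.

k_r ≈ 3.47 d⁻¹

k_r = 3.93 × 0.407^0.5 / 0.805^1.5 = 3.93 × 0.6380 / 0.7223 = 3.471 d⁻¹.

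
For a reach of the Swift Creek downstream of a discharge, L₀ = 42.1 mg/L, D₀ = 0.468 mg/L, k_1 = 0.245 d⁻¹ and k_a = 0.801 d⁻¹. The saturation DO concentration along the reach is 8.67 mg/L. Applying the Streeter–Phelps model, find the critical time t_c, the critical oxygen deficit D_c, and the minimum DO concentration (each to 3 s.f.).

t_c ≈ 2.08 d; D_c ≈ 7.73 mg/L; min DO ≈ 0.943 mg/L

At the critical point dD/dt = 0, so k_1 L₀ e^(−k_1 t) = k_a D. Substituting D(t) from the Streeter–Phelps equation and solving for t gives
t_c = ln[(k_a/k_1)(1 − D₀(k_a−k_1)/(k_1 L₀))] / (k_a−k_1).
Here k_a−k_1 = 0.5560 d⁻¹ and 1 − D₀(k_a−k_1)/(k_1 L₀) = 1 − 0.468×0.5560/(0.245×42.1) = 0.9748, so
t_c = ln(3.269 × 0.9748) / 0.5560 = 1.159 / 0.5560 = 2.085 d.
D_c = (k_1/k_a) L₀ e^(−k_1 t_c) = (0.245/0.801) × 42.1 × e^(−0.245×2.085) = 0.3059 × 42.1 × 0.6001 = 7.727 mg/L.
Minimum DO = C_s − D_c = 8.67 − 7.727 = 0.9431 mg/L.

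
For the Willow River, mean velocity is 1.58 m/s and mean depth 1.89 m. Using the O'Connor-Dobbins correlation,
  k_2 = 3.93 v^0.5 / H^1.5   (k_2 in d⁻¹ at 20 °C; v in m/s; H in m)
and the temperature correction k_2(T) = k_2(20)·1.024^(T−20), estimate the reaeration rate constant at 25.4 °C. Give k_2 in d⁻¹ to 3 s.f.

k_2(20) = 3.93 × 1.58^0.5 / 1.89^1.5 = 3.93 × 1.257 / 2.598 = 1.901 d⁻¹.
k_2(25.4) = 1.901 × 1.024^(25.4−20) = 1.901 × 1.137 = 2.161 d⁻¹.

k_2 ≈ 2.16 d⁻¹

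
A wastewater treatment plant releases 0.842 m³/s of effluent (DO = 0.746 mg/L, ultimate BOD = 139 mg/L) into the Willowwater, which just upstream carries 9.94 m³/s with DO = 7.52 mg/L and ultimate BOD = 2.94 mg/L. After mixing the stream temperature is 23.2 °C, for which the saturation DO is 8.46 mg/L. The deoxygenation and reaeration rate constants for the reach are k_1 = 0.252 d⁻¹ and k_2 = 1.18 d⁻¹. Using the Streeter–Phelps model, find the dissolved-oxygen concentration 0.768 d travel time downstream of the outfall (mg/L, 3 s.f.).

Mixed DO = (9.94×7.52 + 0.842×0.746)/(9.94+0.842) = 75.38/10.78 = 6.991 mg/L.
Mixed L₀ = (9.94×2.94 + 0.842×139)/(10.78) = 146.3/10.78 = 13.57 mg/L.
Initial deficit D₀ = C_s − DO₀ = 8.46 − 6.991 = 1.469 mg/L.
D(0.768) = [0.252×13.57/(1.18−0.252)](e^(−0.252×0.768) − e^(−1.18×0.768)) + 1.469 e^(−1.18×0.768)
= 3.684 × (0.8240 − 0.4040) + 1.469 × 0.4040 = 2.141 mg/L.
DO = 8.46 − 2.141 = 6.319 mg/L.

DO ≈ 6.32 mg/L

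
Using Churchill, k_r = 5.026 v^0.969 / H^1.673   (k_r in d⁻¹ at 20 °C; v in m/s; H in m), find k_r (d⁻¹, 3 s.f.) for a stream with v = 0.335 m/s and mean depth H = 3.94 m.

k_r ≈ 0.176 d⁻¹

k_r = 5.026 × 0.335^0.969 / 3.94^1.673 = 5.026 × 0.3466 / 9.914 = 0.1757 d⁻¹.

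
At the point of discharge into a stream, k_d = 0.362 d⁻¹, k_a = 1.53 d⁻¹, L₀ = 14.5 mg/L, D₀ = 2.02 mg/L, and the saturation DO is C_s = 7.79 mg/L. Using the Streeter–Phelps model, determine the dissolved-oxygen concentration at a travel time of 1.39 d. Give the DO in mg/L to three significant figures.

DO ≈ 5.37 mg/L

k_d L₀/(k_a−k_d) = 0.362×14.5/(1.53−0.362) = 5.249/1.168 = 4.494 mg/L.
e^(−k_d t) = e^(−0.362×1.390) = 0.6046; e^(−k_a t) = e^(−1.53×1.390) = 0.1192.
D = 4.494 × (0.6046 − 0.1192) + 2.02 × 0.1192 = 2.181 + 0.2408 = 2.422 mg/L.
DO = C_s − D = 7.79 − 2.422 = 5.368 mg/L.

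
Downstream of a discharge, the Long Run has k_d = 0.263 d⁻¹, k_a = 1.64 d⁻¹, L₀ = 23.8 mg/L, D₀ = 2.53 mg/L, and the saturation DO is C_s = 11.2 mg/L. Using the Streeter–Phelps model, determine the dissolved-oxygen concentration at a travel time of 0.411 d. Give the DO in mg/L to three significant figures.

k_d L₀/(k_a−k_d) = 0.263×23.8/(1.64−0.263) = 6.259/1.377 = 4.546 mg/L.
e^(−k_d t) = e^(−0.263×0.4110) = 0.8975; e^(−k_a t) = e^(−1.64×0.4110) = 0.5096.
D = 4.546 × (0.8975 − 0.5096) + 2.53 × 0.5096 = 1.763 + 1.289 = 3.053 mg/L.
DO = C_s − D = 11.2 − 3.053 = 8.147 mg/L.

DO ≈ 8.15 mg/L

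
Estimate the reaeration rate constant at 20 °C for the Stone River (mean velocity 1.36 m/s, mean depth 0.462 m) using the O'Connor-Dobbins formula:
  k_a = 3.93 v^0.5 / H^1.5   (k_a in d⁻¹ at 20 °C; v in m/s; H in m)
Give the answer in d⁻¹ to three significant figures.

k_a ≈ 14.6 d⁻¹

k_a = 3.93 × 1.36^0.5 / 0.462^1.5 = 3.93 × 1.166 / 0.3140 = 14.59 d⁻¹.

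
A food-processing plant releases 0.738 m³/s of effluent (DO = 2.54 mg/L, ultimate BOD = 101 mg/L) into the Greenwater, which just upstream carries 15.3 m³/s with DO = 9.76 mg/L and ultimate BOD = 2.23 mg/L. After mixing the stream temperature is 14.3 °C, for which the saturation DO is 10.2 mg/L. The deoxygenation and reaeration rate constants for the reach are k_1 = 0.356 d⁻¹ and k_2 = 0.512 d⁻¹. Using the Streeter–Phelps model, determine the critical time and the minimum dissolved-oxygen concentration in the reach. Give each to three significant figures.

t_c ≈ 2.00 d; minimum DO ≈ 7.89 mg/L

Mixed DO = (15.3×9.76 + 0.738×2.54)/(15.3+0.738) = 151.2/16.04 = 9.428 mg/L.
Mixed L₀ = (15.3×2.23 + 0.738×101)/(16.04) = 108.7/16.04 = 6.775 mg/L.
Initial deficit D₀ = C_s − DO₀ = 10.2 − 9.428 = 0.7722 mg/L.
t_c = (1/0.1560) ln[(0.512/0.356)(1 − 0.7722×0.1560/(0.356×6.775))] = 6.410 × ln(1.366) = 2.001 d.
D_c = (0.356/0.512) × 6.775 × e^(−0.356×2.001) = 0.6953 × 6.775 × 0.4905 = 2.311 mg/L.
Minimum DO = 10.2 − 2.311 = 7.889 mg/L.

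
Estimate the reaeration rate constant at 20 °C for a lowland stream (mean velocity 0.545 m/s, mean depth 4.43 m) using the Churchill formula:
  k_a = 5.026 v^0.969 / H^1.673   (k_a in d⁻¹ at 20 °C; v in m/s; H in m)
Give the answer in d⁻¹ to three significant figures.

k_a ≈ 0.231 d⁻¹

k_a = 5.026 × 0.545^0.969 / 4.43^1.673 = 5.026 × 0.5554 / 12.06 = 0.2314 d⁻¹.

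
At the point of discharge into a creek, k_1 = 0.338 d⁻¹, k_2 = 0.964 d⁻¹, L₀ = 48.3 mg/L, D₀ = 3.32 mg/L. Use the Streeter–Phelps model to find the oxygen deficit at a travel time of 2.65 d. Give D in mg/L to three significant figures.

k_1 L₀/(k_2−k_1) = 0.338×48.3/(0.964−0.338) = 16.33/0.6260 = 26.08 mg/L.
e^(−k_1 t) = e^(−0.338×2.650) = 0.4083; e^(−k_2 t) = e^(−0.964×2.650) = 0.07772.
D = 26.08 × (0.4083 − 0.07772) + 3.32 × 0.07772 = 8.622 + 0.2580 = 8.880 mg/L.

D ≈ 8.88 mg/L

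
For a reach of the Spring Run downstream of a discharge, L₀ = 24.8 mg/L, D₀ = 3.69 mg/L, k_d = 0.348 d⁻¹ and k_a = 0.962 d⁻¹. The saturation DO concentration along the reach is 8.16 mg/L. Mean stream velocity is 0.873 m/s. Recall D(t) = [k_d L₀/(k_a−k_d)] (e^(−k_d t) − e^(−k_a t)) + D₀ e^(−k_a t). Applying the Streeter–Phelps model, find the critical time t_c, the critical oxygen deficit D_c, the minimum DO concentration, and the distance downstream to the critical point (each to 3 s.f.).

t_c ≈ 1.16 d; D_c ≈ 5.99 mg/L; min DO ≈ 2.17 mg/L; x_c ≈ 87.5 km

With k_a/k_d = 2.764 and 1 − D₀(k_a−k_d)/(k_d L₀) = 0.7375,
t_c = ln(2.764 × 0.7375) / (0.962 − 0.348) = ln(2.039) / 0.6140 = 0.7123/0.6140 = 1.160 d.
L(t_c) = L₀ e^(−k_d t_c) = 24.8 × 0.6678 = 16.56 mg/L, and at the critical point k_a D_c = k_d L, so D_c = (0.348/0.962) × 16.56 = 5.991 mg/L.
Minimum DO = C_s − D_c = 8.16 − 5.991 = 2.169 mg/L.
x_c = v t_c = 0.873 m/s × 1.160 d × 86400 s/d = 87500 m ≈ 87.5 km.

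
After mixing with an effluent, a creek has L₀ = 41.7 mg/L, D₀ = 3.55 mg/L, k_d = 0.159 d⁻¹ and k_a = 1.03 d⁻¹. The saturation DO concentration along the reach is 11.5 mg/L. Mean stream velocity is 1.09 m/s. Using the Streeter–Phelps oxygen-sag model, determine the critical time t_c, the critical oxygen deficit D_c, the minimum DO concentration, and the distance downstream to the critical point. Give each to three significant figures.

With k_a/k_d = 6.478 and 1 − D₀(k_a−k_d)/(k_d L₀) = 0.5336,
t_c = ln(6.478 × 0.5336) / (1.03 − 0.159) = ln(3.457) / 0.8710 = 1.240/0.8710 = 1.424 d.
L(t_c) = L₀ e^(−k_d t_c) = 41.7 × 0.7974 = 33.25 mg/L, and at the critical point k_a D_c = k_d L, so D_c = (0.159/1.03) × 33.25 = 5.133 mg/L.
Minimum DO = C_s − D_c = 11.5 − 5.133 = 6.367 mg/L.
x_c = v t_c = 1.09 m/s × 1.424 d × 86400 s/d = 134100 m ≈ 134 km.

t_c ≈ 1.42 d; D_c ≈ 5.13 mg/L; min DO ≈ 6.37 mg/L; x_c ≈ 134 km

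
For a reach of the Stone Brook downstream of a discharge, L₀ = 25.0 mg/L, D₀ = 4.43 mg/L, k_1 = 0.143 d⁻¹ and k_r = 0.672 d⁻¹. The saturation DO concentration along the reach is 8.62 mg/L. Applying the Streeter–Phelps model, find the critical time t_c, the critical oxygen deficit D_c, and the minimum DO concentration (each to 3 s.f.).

t_c ≈ 0.911 d; D_c ≈ 4.67 mg/L; min DO ≈ 3.95 mg/L

t_c = [1/(k_r−k_1)] ln[(k_r/k_1)(1 − D₀(k_r−k_1)/(k_1 L₀))]
= [1/(0.672−0.143)] ln[(0.672/0.143)(1 − 4.43×0.5290/(0.143×25.0))]
= (1/0.5290) ln[4.699 × 0.3445] = 1.890 × ln(1.619) = 1.890 × 0.4817 = 0.9106 d.
L(t_c) = L₀ e^(−k_1 t_c) = 25.0 × 0.8779 = 21.95 mg/L, and at the critical point k_r D_c = k_1 L, so D_c = (0.143/0.672) × 21.95 = 4.670 mg/L.
Minimum DO = C_s − D_c = 8.62 − 4.670 = 3.950 mg/L.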